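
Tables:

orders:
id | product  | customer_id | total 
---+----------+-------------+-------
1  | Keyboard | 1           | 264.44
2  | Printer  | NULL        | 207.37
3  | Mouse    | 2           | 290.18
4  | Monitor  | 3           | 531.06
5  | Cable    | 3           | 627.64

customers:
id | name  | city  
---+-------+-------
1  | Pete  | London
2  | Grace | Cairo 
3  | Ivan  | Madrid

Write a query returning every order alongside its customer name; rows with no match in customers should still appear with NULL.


LEFT JOIN keeps every row from orders (the left table); where customer_id has no match in customers, the customer columns become NULL. Walk through each order:
  - order 1 (Keyboard): customer_id=1 -> matches Pete
  - order 2 (Printer): customer_id=NULL, no match -> kept with NULL
  - order 3 (Mouse): customer_id=2 -> matches Grace
  - order 4 (Monitor): customer_id=3 -> matches Ivan
  - order 5 (Cable): customer_id=3 -> matches Ivan
All 5 rows appear; 1 has NULL customer.

SQL:
SELECT a.product, b.name AS customer
FROM orders a
LEFT JOIN customers b ON a.customer_id = b.id

Result:
product  | customer
---------+---------
Keyboard | Pete    
Printer  | NULL    
Mouse    | Grace   
Monitor  | Ivan    
Cable    | Ivan    


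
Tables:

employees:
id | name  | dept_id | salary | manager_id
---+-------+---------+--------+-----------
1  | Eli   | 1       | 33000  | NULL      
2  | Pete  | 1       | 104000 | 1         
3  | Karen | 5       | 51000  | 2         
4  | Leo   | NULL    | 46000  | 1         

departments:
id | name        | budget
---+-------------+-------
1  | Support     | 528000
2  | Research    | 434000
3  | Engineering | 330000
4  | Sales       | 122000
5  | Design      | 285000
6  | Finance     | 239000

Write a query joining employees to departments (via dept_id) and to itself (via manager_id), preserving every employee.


Two LEFT JOINs from the same base table employees: one to departments via dept_id, one to employees itself via manager_id. Both are LEFT so every employee is preserved.
Match against departments:
  - employee 1 (Eli): dept_id=1 -> matches Support
  - employee 2 (Pete): dept_id=1 -> matches Support
  - employee 3 (Karen): dept_id=5 -> matches Design
  - employee 4 (Leo): dept_id=NULL, no match -> kept with NULL
Match against employees (self):
  - employee 1 (Eli): manager_id=NULL -> NULL
  - employee 2 (Pete): manager_id=1 -> Eli
  - employee 3 (Karen): manager_id=2 -> Pete
  - employee 4 (Leo): manager_id=1 -> Eli

SQL:
SELECT a.name, b.name AS department, c.name AS manager
FROM employees a
LEFT JOIN departments b ON a.dept_id = b.id
LEFT JOIN employees c ON a.manager_id = c.id

Result:
name  | department | manager
------+------------+--------
Eli   | Support    | NULL   
Pete  | Support    | Eli    
Karen | Design     | Pete   
Leo   | NULL       | Eli    


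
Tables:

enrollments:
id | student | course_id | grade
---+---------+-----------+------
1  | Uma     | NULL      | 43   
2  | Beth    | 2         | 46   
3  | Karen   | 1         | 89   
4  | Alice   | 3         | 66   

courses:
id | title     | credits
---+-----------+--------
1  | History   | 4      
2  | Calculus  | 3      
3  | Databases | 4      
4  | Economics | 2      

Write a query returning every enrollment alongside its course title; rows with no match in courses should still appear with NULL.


LEFT JOIN keeps every row from enrollments (the left table); where course_id has no match in courses, the course columns become NULL. Walk through each enrollment:
  - enrollment 1 (Uma): course_id=NULL, no match -> kept with NULL
  - enrollment 2 (Beth): course_id=2 -> matches Calculus
  - enrollment 3 (Karen): course_id=1 -> matches History
  - enrollment 4 (Alice): course_id=3 -> matches Databases
All 4 rows appear; 1 has NULL course.

SQL:
SELECT a.student, b.title AS course
FROM enrollments a
LEFT JOIN courses b ON a.course_id = b.id

Result:
student | course   
--------+----------
Uma     | NULL     
Beth    | Calculus 
Karen   | History  
Alice   | Databases


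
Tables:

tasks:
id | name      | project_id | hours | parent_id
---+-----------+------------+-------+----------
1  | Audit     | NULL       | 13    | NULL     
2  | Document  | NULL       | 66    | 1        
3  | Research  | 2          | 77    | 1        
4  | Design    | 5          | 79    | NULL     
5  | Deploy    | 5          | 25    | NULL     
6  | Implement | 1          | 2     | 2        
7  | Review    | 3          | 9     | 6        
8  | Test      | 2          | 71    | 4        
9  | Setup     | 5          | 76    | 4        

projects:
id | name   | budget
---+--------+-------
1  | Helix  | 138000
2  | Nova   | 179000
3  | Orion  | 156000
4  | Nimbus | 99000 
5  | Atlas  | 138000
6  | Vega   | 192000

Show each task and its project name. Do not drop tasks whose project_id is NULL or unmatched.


LEFT JOIN keeps every row from tasks (the left table); where project_id has no match in projects, the project columns become NULL. Walk through each task:
  - task 1 (Audit): project_id=NULL, no match -> kept with NULL
  - task 2 (Document): project_id=NULL, no match -> kept with NULL
  - task 3 (Research): project_id=2 -> matches Nova
  - task 4 (Design): project_id=5 -> matches Atlas
  - task 5 (Deploy): project_id=5 -> matches Atlas
  - task 6 (Implement): project_id=1 -> matches Helix
  - task 7 (Review): project_id=3 -> matches Orion
  - task 8 (Test): project_id=2 -> matches Nova
  - task 9 (Setup): project_id=5 -> matches Atlas
All 9 rows appear; 2 have NULL project.

SQL:
SELECT a.name, b.name AS project
FROM tasks a
LEFT JOIN projects b ON a.project_id = b.id

Result:
name      | project
----------+--------
Audit     | NULL   
Document  | NULL   
Research  | Nova   
Design    | Atlas  
Deploy    | Atlas  
Implement | Helix  
Review    | Orion  
Test      | Nova   
Setup     | Atlas  


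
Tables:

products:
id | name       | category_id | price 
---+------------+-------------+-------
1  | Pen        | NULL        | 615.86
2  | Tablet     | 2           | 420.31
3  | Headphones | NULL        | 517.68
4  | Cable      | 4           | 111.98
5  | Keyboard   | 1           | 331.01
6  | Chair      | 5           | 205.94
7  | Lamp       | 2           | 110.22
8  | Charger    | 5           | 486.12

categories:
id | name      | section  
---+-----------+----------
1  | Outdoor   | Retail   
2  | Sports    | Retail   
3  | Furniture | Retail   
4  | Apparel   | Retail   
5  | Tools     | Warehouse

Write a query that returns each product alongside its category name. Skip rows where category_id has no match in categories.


INNER JOIN keeps only products rows whose category_id matches an id in categories. Walk through each product:
  - product 1 (Pen): category_id=NULL, no match -> dropped
  - product 2 (Tablet): category_id=2 -> matches Sports
  - product 3 (Headphones): category_id=NULL, no match -> dropped
  - product 4 (Cable): category_id=4 -> matches Apparel
  - product 5 (Keyboard): category_id=1 -> matches Outdoor
  - product 6 (Chair): category_id=5 -> matches Tools
  - product 7 (Lamp): category_id=2 -> matches Sports
  - product 8 (Charger): category_id=5 -> matches Tools
So 2 of 8 rows are dropped.

SQL:
SELECT a.name, b.name AS category
FROM products a
INNER JOIN categories b ON a.category_id = b.id

Result:
name     | category
---------+---------
Tablet   | Sports  
Cable    | Apparel 
Keyboard | Outdoor 
Chair    | Tools   
Lamp     | Sports  
Charger  | Tools   


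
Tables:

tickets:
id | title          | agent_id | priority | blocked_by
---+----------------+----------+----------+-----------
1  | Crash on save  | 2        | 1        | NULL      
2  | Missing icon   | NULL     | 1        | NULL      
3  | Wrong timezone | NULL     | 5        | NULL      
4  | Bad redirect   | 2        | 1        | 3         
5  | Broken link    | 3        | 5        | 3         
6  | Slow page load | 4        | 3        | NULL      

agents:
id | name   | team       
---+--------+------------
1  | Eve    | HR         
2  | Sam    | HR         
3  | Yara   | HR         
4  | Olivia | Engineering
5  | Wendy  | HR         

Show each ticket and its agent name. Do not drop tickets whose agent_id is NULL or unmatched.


LEFT JOIN keeps every row from tickets (the left table); where agent_id has no match in agents, the agent columns become NULL. Walk through each ticket:
  - ticket 1 (Crash on save): agent_id=2 -> matches Sam
  - ticket 2 (Missing icon): agent_id=NULL, no match -> kept with NULL
  - ticket 3 (Wrong timezone): agent_id=NULL, no match -> kept with NULL
  - ticket 4 (Bad redirect): agent_id=2 -> matches Sam
  - ticket 5 (Broken link): agent_id=3 -> matches Yara
  - ticket 6 (Slow page load): agent_id=4 -> matches Olivia
All 6 rows appear; 2 have NULL agent.

SQL:
SELECT a.title, b.name AS agent
FROM tickets a
LEFT JOIN agents b ON a.agent_id = b.id

Result:
title          | agent 
---------------+-------
Crash on save  | Sam   
Missing icon   | NULL  
Wrong timezone | NULL  
Bad redirect   | Sam   
Broken link    | Yara  
Slow page load | Olivia


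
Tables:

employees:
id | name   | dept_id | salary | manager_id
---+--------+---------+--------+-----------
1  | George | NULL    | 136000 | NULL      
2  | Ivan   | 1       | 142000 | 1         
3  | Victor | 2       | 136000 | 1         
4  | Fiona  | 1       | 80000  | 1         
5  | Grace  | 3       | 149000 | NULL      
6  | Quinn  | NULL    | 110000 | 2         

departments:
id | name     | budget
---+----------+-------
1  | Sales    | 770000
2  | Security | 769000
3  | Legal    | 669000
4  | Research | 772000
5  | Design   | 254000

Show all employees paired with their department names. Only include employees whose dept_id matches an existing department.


INNER JOIN keeps only employees rows whose dept_id matches an id in departments. Walk through each employee:
  - employee 1 (George): dept_id=NULL, no match -> dropped
  - employee 2 (Ivan): dept_id=1 -> matches Sales
  - employee 3 (Victor): dept_id=2 -> matches Security
  - employee 4 (Fiona): dept_id=1 -> matches Sales
  - employee 5 (Grace): dept_id=3 -> matches Legal
  - employee 6 (Quinn): dept_id=NULL, no match -> dropped
So 2 of 6 rows are dropped.

SQL:
SELECT a.name, b.name AS department
FROM employees a
INNER JOIN departments b ON a.dept_id = b.id

Result:
name   | department
-------+-----------
Ivan   | Sales     
Victor | Security  
Fiona  | Sales     
Grace  | Legal     


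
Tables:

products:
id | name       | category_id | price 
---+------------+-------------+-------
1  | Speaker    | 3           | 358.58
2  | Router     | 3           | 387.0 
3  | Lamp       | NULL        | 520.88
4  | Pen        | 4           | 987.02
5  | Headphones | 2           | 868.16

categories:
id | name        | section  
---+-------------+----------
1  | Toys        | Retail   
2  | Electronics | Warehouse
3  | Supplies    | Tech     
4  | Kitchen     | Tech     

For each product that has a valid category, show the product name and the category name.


INNER JOIN keeps only products rows whose category_id matches an id in categories. Walk through each product:
  - product 1 (Speaker): category_id=3 -> matches Supplies
  - product 2 (Router): category_id=3 -> matches Supplies
  - product 3 (Lamp): category_id=NULL, no match -> dropped
  - product 4 (Pen): category_id=4 -> matches Kitchen
  - product 5 (Headphones): category_id=2 -> matches Electronics
So 1 of 5 rows is dropped.

SQL:
SELECT a.name, b.name AS category
FROM products a
INNER JOIN categories b ON a.category_id = b.id

Result:
name       | category   
-----------+------------
Speaker    | Supplies   
Router     | Supplies   
Pen        | Kitchen    
Headphones | Electronics


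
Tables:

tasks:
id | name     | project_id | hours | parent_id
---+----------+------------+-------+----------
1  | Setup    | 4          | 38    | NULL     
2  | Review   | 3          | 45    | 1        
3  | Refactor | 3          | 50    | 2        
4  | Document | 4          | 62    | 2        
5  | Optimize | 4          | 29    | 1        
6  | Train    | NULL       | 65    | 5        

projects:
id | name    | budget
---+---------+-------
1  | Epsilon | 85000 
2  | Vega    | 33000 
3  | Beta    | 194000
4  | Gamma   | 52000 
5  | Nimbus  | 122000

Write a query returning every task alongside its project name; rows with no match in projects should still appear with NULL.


LEFT JOIN keeps every row from tasks (the left table); where project_id has no match in projects, the project columns become NULL. Walk through each task:
  - task 1 (Setup): project_id=4 -> matches Gamma
  - task 2 (Review): project_id=3 -> matches Beta
  - task 3 (Refactor): project_id=3 -> matches Beta
  - task 4 (Document): project_id=4 -> matches Gamma
  - task 5 (Optimize): project_id=4 -> matches Gamma
  - task 6 (Train): project_id=NULL, no match -> kept with NULL
All 6 rows appear; 1 has NULL project.

SQL:
SELECT a.name, b.name AS project
FROM tasks a
LEFT JOIN projects b ON a.project_id = b.id

Result:
name     | project
---------+--------
Setup    | Gamma  
Review   | Beta   
Refactor | Beta   
Document | Gamma  
Optimize | Gamma  
Train    | NULL   


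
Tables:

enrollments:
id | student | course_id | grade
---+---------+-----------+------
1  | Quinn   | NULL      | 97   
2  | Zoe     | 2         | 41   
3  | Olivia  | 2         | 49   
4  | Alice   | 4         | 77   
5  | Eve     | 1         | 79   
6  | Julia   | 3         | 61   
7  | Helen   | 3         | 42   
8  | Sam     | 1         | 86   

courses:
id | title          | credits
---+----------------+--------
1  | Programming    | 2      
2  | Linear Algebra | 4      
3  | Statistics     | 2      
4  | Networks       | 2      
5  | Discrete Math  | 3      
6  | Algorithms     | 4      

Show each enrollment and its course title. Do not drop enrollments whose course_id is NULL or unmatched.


LEFT JOIN keeps every row from enrollments (the left table); where course_id has no match in courses, the course columns become NULL. Walk through each enrollment:
  - enrollment 1 (Quinn): course_id=NULL, no match -> kept with NULL
  - enrollment 2 (Zoe): course_id=2 -> matches Linear Algebra
  - enrollment 3 (Olivia): course_id=2 -> matches Linear Algebra
  - enrollment 4 (Alice): course_id=4 -> matches Networks
  - enrollment 5 (Eve): course_id=1 -> matches Programming
  - enrollment 6 (Julia): course_id=3 -> matches Statistics
  - enrollment 7 (Helen): course_id=3 -> matches Statistics
  - enrollment 8 (Sam): course_id=1 -> matches Programming
All 8 rows appear; 1 has NULL course.

SQL:
SELECT a.student, b.title AS course
FROM enrollments a
LEFT JOIN courses b ON a.course_id = b.id

Result:
student | course        
--------+---------------
Quinn   | NULL          
Zoe     | Linear Algebra
Olivia  | Linear Algebra
Alice   | Networks      
Eve     | Programming   
Julia   | Statistics    
Helen   | Statistics    
Sam     | Programming   


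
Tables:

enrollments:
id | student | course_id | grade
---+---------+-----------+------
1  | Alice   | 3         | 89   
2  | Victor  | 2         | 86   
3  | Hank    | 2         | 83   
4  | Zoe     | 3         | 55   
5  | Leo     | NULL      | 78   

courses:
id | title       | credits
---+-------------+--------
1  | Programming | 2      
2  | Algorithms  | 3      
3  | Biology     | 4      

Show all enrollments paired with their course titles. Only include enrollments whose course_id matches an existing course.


INNER JOIN keeps only enrollments rows whose course_id matches an id in courses. Walk through each enrollment:
  - enrollment 1 (Alice): course_id=3 -> matches Biology
  - enrollment 2 (Victor): course_id=2 -> matches Algorithms
  - enrollment 3 (Hank): course_id=2 -> matches Algorithms
  - enrollment 4 (Zoe): course_id=3 -> matches Biology
  - enrollment 5 (Leo): course_id=NULL, no match -> dropped
So 1 of 5 rows is dropped.

SQL:
SELECT a.student, b.title AS course
FROM enrollments a
INNER JOIN courses b ON a.course_id = b.id

Result:
student | course    
--------+-----------
Alice   | Biology   
Victor  | Algorithms
Hank    | Algorithms
Zoe     | Biology   


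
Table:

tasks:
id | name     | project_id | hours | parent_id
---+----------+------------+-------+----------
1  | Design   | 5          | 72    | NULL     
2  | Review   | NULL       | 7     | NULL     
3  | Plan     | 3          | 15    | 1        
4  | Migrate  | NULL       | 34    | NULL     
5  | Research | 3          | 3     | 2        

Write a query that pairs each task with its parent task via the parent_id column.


This is a self-join: tasks is joined to a second copy of itself, matching each row's parent_id to another row's id. Use LEFT JOIN so rows with parent_id=NULL are kept.
  - task 1 (Design): parent_id=NULL -> NULL
  - task 2 (Review): parent_id=NULL -> NULL
  - task 3 (Plan): parent_id=1 -> Design
  - task 4 (Migrate): parent_id=NULL -> NULL
  - task 5 (Research): parent_id=2 -> Review

SQL:
SELECT a.name AS item, b.name AS parent
FROM tasks a
LEFT JOIN tasks b ON a.parent_id = b.id

Result:
item     | parent
---------+-------
Design   | NULL  
Review   | NULL  
Plan     | Design
Migrate  | NULL  
Research | Review


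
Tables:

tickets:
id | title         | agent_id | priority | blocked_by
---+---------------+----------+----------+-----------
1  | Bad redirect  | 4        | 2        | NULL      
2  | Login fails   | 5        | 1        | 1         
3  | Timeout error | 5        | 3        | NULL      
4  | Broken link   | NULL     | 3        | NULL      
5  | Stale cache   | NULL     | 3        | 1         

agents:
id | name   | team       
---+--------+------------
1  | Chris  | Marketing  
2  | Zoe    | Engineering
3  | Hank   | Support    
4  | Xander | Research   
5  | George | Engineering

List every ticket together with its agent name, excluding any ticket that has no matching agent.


INNER JOIN keeps only tickets rows whose agent_id matches an id in agents. Walk through each ticket:
  - ticket 1 (Bad redirect): agent_id=4 -> matches Xander
  - ticket 2 (Login fails): agent_id=5 -> matches George
  - ticket 3 (Timeout error): agent_id=5 -> matches George
  - ticket 4 (Broken link): agent_id=NULL, no match -> dropped
  - ticket 5 (Stale cache): agent_id=NULL, no match -> dropped
So 2 of 5 rows are dropped.

SQL:
SELECT a.title, b.name AS agent
FROM tickets a
INNER JOIN agents b ON a.agent_id = b.id

Result:
title         | agent 
--------------+-------
Bad redirect  | Xander
Login fails   | George
Timeout error | George


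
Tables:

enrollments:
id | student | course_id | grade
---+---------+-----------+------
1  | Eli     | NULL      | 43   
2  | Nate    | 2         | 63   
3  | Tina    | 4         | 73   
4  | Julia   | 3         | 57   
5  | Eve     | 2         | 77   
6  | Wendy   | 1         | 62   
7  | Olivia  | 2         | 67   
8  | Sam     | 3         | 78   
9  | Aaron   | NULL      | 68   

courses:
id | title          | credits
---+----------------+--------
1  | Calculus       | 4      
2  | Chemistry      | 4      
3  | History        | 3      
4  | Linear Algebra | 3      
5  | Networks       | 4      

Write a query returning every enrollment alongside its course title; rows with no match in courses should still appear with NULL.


LEFT JOIN keeps every row from enrollments (the left table); where course_id has no match in courses, the course columns become NULL. Walk through each enrollment:
  - enrollment 1 (Eli): course_id=NULL, no match -> kept with NULL
  - enrollment 2 (Nate): course_id=2 -> matches Chemistry
  - enrollment 3 (Tina): course_id=4 -> matches Linear Algebra
  - enrollment 4 (Julia): course_id=3 -> matches History
  - enrollment 5 (Eve): course_id=2 -> matches Chemistry
  - enrollment 6 (Wendy): course_id=1 -> matches Calculus
  - enrollment 7 (Olivia): course_id=2 -> matches Chemistry
  - enrollment 8 (Sam): course_id=3 -> matches History
  - enrollment 9 (Aaron): course_id=NULL, no match -> kept with NULL
All 9 rows appear; 2 have NULL course.

SQL:
SELECT a.student, b.title AS course
FROM enrollments a
LEFT JOIN courses b ON a.course_id = b.id

Result:
student | course        
--------+---------------
Eli     | NULL          
Nate    | Chemistry     
Tina    | Linear Algebra
Julia   | History       
Eve     | Chemistry     
Wendy   | Calculus      
Olivia  | Chemistry     
Sam     | History       
Aaron   | NULL          


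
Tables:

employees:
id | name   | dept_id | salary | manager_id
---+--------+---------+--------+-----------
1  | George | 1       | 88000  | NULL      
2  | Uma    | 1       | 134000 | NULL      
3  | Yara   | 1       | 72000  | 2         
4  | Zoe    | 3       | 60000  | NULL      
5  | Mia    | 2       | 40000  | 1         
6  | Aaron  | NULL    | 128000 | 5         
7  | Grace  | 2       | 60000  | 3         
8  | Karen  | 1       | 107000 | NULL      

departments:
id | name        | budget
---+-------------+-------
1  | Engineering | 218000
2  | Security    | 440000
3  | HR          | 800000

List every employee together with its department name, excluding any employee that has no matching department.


INNER JOIN keeps only employees rows whose dept_id matches an id in departments. Walk through each employee:
  - employee 1 (George): dept_id=1 -> matches Engineering
  - employee 2 (Uma): dept_id=1 -> matches Engineering
  - employee 3 (Yara): dept_id=1 -> matches Engineering
  - employee 4 (Zoe): dept_id=3 -> matches HR
  - employee 5 (Mia): dept_id=2 -> matches Security
  - employee 6 (Aaron): dept_id=NULL, no match -> dropped
  - employee 7 (Grace): dept_id=2 -> matches Security
  - employee 8 (Karen): dept_id=1 -> matches Engineering
So 1 of 8 rows is dropped.

SQL:
SELECT a.name, b.name AS department
FROM employees a
INNER JOIN departments b ON a.dept_id = b.id

Result:
name   | department 
-------+------------
George | Engineering
Uma    | Engineering
Yara   | Engineering
Zoe    | HR         
Mia    | Security   
Grace  | Security   
Karen  | Engineering


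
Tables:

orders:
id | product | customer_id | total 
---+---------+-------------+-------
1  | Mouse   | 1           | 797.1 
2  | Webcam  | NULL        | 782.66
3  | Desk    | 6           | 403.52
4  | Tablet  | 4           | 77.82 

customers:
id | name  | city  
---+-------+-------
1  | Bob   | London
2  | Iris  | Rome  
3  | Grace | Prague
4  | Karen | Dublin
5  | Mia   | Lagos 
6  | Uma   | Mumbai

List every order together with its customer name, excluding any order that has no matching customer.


INNER JOIN keeps only orders rows whose customer_id matches an id in customers. Walk through each order:
  - order 1 (Mouse): customer_id=1 -> matches Bob
  - order 2 (Webcam): customer_id=NULL, no match -> dropped
  - order 3 (Desk): customer_id=6 -> matches Uma
  - order 4 (Tablet): customer_id=4 -> matches Karen
So 1 of 4 rows is dropped.

SQL:
SELECT a.product, b.name AS customer
FROM orders a
INNER JOIN customers b ON a.customer_id = b.id

Result:
product | customer
--------+---------
Mouse   | Bob     
Desk    | Uma     
Tablet  | Karen   


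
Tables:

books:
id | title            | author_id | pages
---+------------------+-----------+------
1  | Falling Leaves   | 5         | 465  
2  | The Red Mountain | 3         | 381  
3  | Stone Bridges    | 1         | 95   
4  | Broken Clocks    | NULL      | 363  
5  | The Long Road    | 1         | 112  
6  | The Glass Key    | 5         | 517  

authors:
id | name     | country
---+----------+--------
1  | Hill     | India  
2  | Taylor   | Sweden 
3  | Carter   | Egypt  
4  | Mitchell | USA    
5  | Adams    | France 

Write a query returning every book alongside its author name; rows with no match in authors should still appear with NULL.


LEFT JOIN keeps every row from books (the left table); where author_id has no match in authors, the author columns become NULL. Walk through each book:
  - book 1 (Falling Leaves): author_id=5 -> matches Adams
  - book 2 (The Red Mountain): author_id=3 -> matches Carter
  - book 3 (Stone Bridges): author_id=1 -> matches Hill
  - book 4 (Broken Clocks): author_id=NULL, no match -> kept with NULL
  - book 5 (The Long Road): author_id=1 -> matches Hill
  - book 6 (The Glass Key): author_id=5 -> matches Adams
All 6 rows appear; 1 has NULL author.

SQL:
SELECT a.title, b.name AS author
FROM books a
LEFT JOIN authors b ON a.author_id = b.id

Result:
title            | author
-----------------+-------
Falling Leaves   | Adams 
The Red Mountain | Carter
Stone Bridges    | Hill  
Broken Clocks    | NULL  
The Long Road    | Hill  
The Glass Key    | Adams 


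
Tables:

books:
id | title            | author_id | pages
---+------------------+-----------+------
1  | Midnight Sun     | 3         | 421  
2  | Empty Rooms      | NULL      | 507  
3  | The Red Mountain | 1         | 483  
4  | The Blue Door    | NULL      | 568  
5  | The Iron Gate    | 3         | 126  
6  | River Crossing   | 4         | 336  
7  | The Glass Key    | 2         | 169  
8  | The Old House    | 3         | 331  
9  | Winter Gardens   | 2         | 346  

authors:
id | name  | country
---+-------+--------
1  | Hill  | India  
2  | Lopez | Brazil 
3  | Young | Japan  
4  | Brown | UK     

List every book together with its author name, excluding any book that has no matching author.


INNER JOIN keeps only books rows whose author_id matches an id in authors. Walk through each book:
  - book 1 (Midnight Sun): author_id=3 -> matches Young
  - book 2 (Empty Rooms): author_id=NULL, no match -> dropped
  - book 3 (The Red Mountain): author_id=1 -> matches Hill
  - book 4 (The Blue Door): author_id=NULL, no match -> dropped
  - book 5 (The Iron Gate): author_id=3 -> matches Young
  - book 6 (River Crossing): author_id=4 -> matches Brown
  - book 7 (The Glass Key): author_id=2 -> matches Lopez
  - book 8 (The Old House): author_id=3 -> matches Young
  - book 9 (Winter Gardens): author_id=2 -> matches Lopez
So 2 of 9 rows are dropped.

SQL:
SELECT a.title, b.name AS author
FROM books a
INNER JOIN authors b ON a.author_id = b.id

Result:
title            | author
-----------------+-------
Midnight Sun     | Young 
The Red Mountain | Hill  
The Iron Gate    | Young 
River Crossing   | Brown 
The Glass Key    | Lopez 
The Old House    | Young 
Winter Gardens   | Lopez 


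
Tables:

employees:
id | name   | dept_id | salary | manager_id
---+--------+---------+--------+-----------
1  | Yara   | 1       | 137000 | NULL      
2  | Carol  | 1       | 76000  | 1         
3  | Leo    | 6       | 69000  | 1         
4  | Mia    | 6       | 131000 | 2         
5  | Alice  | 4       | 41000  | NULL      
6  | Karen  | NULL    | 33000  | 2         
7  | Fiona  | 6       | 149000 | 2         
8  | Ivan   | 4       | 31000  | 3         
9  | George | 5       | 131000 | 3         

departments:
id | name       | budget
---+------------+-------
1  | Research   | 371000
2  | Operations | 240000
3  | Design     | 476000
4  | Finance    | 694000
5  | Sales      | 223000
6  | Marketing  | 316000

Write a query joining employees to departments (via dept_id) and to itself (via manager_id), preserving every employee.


Two LEFT JOINs from the same base table employees: one to departments via dept_id, one to employees itself via manager_id. Both are LEFT so every employee is preserved.
Match against departments:
  - employee 1 (Yara): dept_id=1 -> matches Research
  - employee 2 (Carol): dept_id=1 -> matches Research
  - employee 3 (Leo): dept_id=6 -> matches Marketing
  - employee 4 (Mia): dept_id=6 -> matches Marketing
  - employee 5 (Alice): dept_id=4 -> matches Finance
  - employee 6 (Karen): dept_id=NULL, no match -> kept with NULL
  - employee 7 (Fiona): dept_id=6 -> matches Marketing
  - employee 8 (Ivan): dept_id=4 -> matches Finance
  - employee 9 (George): dept_id=5 -> matches Sales
Match against employees (self):
  - employee 1 (Yara): manager_id=NULL -> NULL
  - employee 2 (Carol): manager_id=1 -> Yara
  - employee 3 (Leo): manager_id=1 -> Yara
  - employee 4 (Mia): manager_id=2 -> Carol
  - employee 5 (Alice): manager_id=NULL -> NULL
  - employee 6 (Karen): manager_id=2 -> Carol
  - employee 7 (Fiona): manager_id=2 -> Carol
  - employee 8 (Ivan): manager_id=3 -> Leo
  - employee 9 (George): manager_id=3 -> Leo

SQL:
SELECT a.name, b.name AS department, c.name AS manager
FROM employees a
LEFT JOIN departments b ON a.dept_id = b.id
LEFT JOIN employees c ON a.manager_id = c.id

Result:
name   | department | manager
-------+------------+--------
Yara   | Research   | NULL   
Carol  | Research   | Yara   
Leo    | Marketing  | Yara   
Mia    | Marketing  | Carol  
Alice  | Finance    | NULL   
Karen  | NULL       | Carol  
Fiona  | Marketing  | Carol  
Ivan   | Finance    | Leo    
George | Sales      | Leo    


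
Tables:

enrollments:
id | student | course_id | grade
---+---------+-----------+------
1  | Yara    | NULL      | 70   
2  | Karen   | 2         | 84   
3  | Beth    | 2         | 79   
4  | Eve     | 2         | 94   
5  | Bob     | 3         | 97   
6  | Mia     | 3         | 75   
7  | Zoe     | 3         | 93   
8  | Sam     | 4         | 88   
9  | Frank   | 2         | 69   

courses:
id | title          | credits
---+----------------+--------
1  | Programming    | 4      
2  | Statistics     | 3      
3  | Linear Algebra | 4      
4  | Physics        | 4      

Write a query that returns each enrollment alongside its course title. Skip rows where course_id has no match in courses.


INNER JOIN keeps only enrollments rows whose course_id matches an id in courses. Walk through each enrollment:
  - enrollment 1 (Yara): course_id=NULL, no match -> dropped
  - enrollment 2 (Karen): course_id=2 -> matches Statistics
  - enrollment 3 (Beth): course_id=2 -> matches Statistics
  - enrollment 4 (Eve): course_id=2 -> matches Statistics
  - enrollment 5 (Bob): course_id=3 -> matches Linear Algebra
  - enrollment 6 (Mia): course_id=3 -> matches Linear Algebra
  - enrollment 7 (Zoe): course_id=3 -> matches Linear Algebra
  - enrollment 8 (Sam): course_id=4 -> matches Physics
  - enrollment 9 (Frank): course_id=2 -> matches Statistics
So 1 of 9 rows is dropped.

SQL:
SELECT a.student, b.title AS course
FROM enrollments a
INNER JOIN courses b ON a.course_id = b.id

Result:
student | course        
--------+---------------
Karen   | Statistics    
Beth    | Statistics    
Eve     | Statistics    
Bob     | Linear Algebra
Mia     | Linear Algebra
Zoe     | Linear Algebra
Sam     | Physics       
Frank   | Statistics    


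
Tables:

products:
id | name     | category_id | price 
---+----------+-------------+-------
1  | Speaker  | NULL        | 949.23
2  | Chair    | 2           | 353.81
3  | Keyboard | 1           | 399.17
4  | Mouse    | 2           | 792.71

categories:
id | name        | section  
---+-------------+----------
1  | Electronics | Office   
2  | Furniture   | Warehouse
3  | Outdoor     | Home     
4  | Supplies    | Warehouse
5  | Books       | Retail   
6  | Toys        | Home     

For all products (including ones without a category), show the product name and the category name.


LEFT JOIN keeps every row from products (the left table); where category_id has no match in categories, the category columns become NULL. Walk through each product:
  - product 1 (Speaker): category_id=NULL, no match -> kept with NULL
  - product 2 (Chair): category_id=2 -> matches Furniture
  - product 3 (Keyboard): category_id=1 -> matches Electronics
  - product 4 (Mouse): category_id=2 -> matches Furniture
All 4 rows appear; 1 has NULL category.

SQL:
SELECT a.name, b.name AS category
FROM products a
LEFT JOIN categories b ON a.category_id = b.id

Result:
name     | category   
---------+------------
Speaker  | NULL       
Chair    | Furniture  
Keyboard | Electronics
Mouse    | Furniture  


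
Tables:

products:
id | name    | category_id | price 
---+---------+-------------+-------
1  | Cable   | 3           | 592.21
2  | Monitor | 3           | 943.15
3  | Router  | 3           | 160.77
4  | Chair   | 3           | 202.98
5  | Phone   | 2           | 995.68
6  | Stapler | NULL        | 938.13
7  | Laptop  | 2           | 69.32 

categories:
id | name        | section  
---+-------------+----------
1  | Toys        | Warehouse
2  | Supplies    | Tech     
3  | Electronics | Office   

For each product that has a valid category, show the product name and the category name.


INNER JOIN keeps only products rows whose category_id matches an id in categories. Walk through each product:
  - product 1 (Cable): category_id=3 -> matches Electronics
  - product 2 (Monitor): category_id=3 -> matches Electronics
  - product 3 (Router): category_id=3 -> matches Electronics
  - product 4 (Chair): category_id=3 -> matches Electronics
  - product 5 (Phone): category_id=2 -> matches Supplies
  - product 6 (Stapler): category_id=NULL, no match -> dropped
  - product 7 (Laptop): category_id=2 -> matches Supplies
So 1 of 7 rows is dropped.

SQL:
SELECT a.name, b.name AS category
FROM products a
INNER JOIN categories b ON a.category_id = b.id

Result:
name    | category   
--------+------------
Cable   | Electronics
Monitor | Electronics
Router  | Electronics
Chair   | Electronics
Phone   | Supplies   
Laptop  | Supplies   


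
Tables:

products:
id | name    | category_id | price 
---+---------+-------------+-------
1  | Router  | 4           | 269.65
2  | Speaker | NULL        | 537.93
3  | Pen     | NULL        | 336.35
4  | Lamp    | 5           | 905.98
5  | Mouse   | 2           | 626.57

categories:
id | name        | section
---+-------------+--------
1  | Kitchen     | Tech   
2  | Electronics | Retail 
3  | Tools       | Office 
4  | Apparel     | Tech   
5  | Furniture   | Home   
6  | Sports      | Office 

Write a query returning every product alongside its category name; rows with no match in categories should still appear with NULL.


LEFT JOIN keeps every row from products (the left table); where category_id has no match in categories, the category columns become NULL. Walk through each product:
  - product 1 (Router): category_id=4 -> matches Apparel
  - product 2 (Speaker): category_id=NULL, no match -> kept with NULL
  - product 3 (Pen): category_id=NULL, no match -> kept with NULL
  - product 4 (Lamp): category_id=5 -> matches Furniture
  - product 5 (Mouse): category_id=2 -> matches Electronics
All 5 rows appear; 2 have NULL category.

SQL:
SELECT a.name, b.name AS category
FROM products a
LEFT JOIN categories b ON a.category_id = b.id

Result:
name    | category   
--------+------------
Router  | Apparel    
Speaker | NULL       
Pen     | NULL       
Lamp    | Furniture  
Mouse   | Electronics


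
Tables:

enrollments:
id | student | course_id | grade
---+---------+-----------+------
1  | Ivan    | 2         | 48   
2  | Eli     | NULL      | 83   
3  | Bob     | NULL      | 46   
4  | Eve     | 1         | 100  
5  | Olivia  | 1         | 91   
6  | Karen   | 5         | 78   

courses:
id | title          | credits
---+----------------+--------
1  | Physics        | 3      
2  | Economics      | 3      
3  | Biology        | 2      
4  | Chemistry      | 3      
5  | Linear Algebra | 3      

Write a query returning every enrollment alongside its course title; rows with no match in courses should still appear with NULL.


LEFT JOIN keeps every row from enrollments (the left table); where course_id has no match in courses, the course columns become NULL. Walk through each enrollment:
  - enrollment 1 (Ivan): course_id=2 -> matches Economics
  - enrollment 2 (Eli): course_id=NULL, no match -> kept with NULL
  - enrollment 3 (Bob): course_id=NULL, no match -> kept with NULL
  - enrollment 4 (Eve): course_id=1 -> matches Physics
  - enrollment 5 (Olivia): course_id=1 -> matches Physics
  - enrollment 6 (Karen): course_id=5 -> matches Linear Algebra
All 6 rows appear; 2 have NULL course.

SQL:
SELECT a.student, b.title AS course
FROM enrollments a
LEFT JOIN courses b ON a.course_id = b.id

Result:
student | course        
--------+---------------
Ivan    | Economics     
Eli     | NULL          
Bob     | NULL          
Eve     | Physics       
Olivia  | Physics       
Karen   | Linear Algebra


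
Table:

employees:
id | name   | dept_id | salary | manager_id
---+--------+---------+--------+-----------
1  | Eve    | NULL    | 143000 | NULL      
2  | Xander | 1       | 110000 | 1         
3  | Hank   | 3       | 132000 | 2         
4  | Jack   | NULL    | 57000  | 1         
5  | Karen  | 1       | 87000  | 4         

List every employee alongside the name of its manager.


This is a self-join: employees is joined to a second copy of itself, matching each row's manager_id to another row's id. Use LEFT JOIN so rows with manager_id=NULL are kept.
  - employee 1 (Eve): manager_id=NULL -> NULL
  - employee 2 (Xander): manager_id=1 -> Eve
  - employee 3 (Hank): manager_id=2 -> Xander
  - employee 4 (Jack): manager_id=1 -> Eve
  - employee 5 (Karen): manager_id=4 -> Jack

SQL:
SELECT a.name AS item, b.name AS manager
FROM employees a
LEFT JOIN employees b ON a.manager_id = b.id

Result:
item   | manager
-------+--------
Eve    | NULL   
Xander | Eve    
Hank   | Xander 
Jack   | Eve    
Karen  | Jack   


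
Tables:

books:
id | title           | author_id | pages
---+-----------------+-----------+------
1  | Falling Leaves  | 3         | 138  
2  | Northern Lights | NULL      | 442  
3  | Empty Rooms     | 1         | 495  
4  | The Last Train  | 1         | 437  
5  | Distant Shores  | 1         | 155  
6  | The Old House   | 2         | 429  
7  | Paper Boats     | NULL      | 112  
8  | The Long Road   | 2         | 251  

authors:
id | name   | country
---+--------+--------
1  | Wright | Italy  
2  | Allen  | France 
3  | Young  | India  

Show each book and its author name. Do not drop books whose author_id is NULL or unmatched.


LEFT JOIN keeps every row from books (the left table); where author_id has no match in authors, the author columns become NULL. Walk through each book:
  - book 1 (Falling Leaves): author_id=3 -> matches Young
  - book 2 (Northern Lights): author_id=NULL, no match -> kept with NULL
  - book 3 (Empty Rooms): author_id=1 -> matches Wright
  - book 4 (The Last Train): author_id=1 -> matches Wright
  - book 5 (Distant Shores): author_id=1 -> matches Wright
  - book 6 (The Old House): author_id=2 -> matches Allen
  - book 7 (Paper Boats): author_id=NULL, no match -> kept with NULL
  - book 8 (The Long Road): author_id=2 -> matches Allen
All 8 rows appear; 2 have NULL author.

SQL:
SELECT a.title, b.name AS author
FROM books a
LEFT JOIN authors b ON a.author_id = b.id

Result:
title           | author
----------------+-------
Falling Leaves  | Young 
Northern Lights | NULL  
Empty Rooms     | Wright
The Last Train  | Wright
Distant Shores  | Wright
The Old House   | Allen 
Paper Boats     | NULL  
The Long Road   | Allen 


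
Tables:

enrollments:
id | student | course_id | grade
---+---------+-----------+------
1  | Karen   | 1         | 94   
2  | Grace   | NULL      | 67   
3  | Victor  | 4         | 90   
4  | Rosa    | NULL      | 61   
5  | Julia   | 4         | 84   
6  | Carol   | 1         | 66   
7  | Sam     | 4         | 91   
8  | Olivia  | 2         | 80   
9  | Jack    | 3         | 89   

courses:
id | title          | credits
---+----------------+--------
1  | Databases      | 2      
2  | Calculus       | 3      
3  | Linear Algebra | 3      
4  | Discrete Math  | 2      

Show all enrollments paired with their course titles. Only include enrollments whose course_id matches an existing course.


INNER JOIN keeps only enrollments rows whose course_id matches an id in courses. Walk through each enrollment:
  - enrollment 1 (Karen): course_id=1 -> matches Databases
  - enrollment 2 (Grace): course_id=NULL, no match -> dropped
  - enrollment 3 (Victor): course_id=4 -> matches Discrete Math
  - enrollment 4 (Rosa): course_id=NULL, no match -> dropped
  - enrollment 5 (Julia): course_id=4 -> matches Discrete Math
  - enrollment 6 (Carol): course_id=1 -> matches Databases
  - enrollment 7 (Sam): course_id=4 -> matches Discrete Math
  - enrollment 8 (Olivia): course_id=2 -> matches Calculus
  - enrollment 9 (Jack): course_id=3 -> matches Linear Algebra
So 2 of 9 rows are dropped.

SQL:
SELECT a.student, b.title AS course
FROM enrollments a
INNER JOIN courses b ON a.course_id = b.id

Result:
student | course        
--------+---------------
Karen   | Databases     
Victor  | Discrete Math 
Julia   | Discrete Math 
Carol   | Databases     
Sam     | Discrete Math 
Olivia  | Calculus      
Jack    | Linear Algebra
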